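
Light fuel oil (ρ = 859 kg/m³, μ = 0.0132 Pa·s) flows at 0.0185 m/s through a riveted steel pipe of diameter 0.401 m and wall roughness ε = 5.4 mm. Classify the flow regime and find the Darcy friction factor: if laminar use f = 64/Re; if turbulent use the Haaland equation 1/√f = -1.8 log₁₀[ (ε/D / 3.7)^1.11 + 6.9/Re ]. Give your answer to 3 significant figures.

f ≈ 0.133

Re = ρVD/μ = 859·0.0185·0.401/0.0132 = 482.8.
Re < 2300 → laminar, so f = 64/Re = 0.1326 (roughness is irrelevant in laminar flow).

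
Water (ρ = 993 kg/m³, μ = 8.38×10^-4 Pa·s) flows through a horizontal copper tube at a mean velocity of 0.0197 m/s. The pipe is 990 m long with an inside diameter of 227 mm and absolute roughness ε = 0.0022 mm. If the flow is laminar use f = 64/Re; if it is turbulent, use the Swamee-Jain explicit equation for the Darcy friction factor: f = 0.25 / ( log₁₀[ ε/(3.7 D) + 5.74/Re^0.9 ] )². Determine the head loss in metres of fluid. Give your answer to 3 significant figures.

h_f ≈ 0.00321 m

Reynolds number Re = ρVD/μ = 993 · 0.0197 · 0.227 / 0.000838 = 5299.
Re > 4000 → turbulent. Relative roughness ε/D = 2.2e-06/0.227 = 9.69e-06. Swamee-Jain: f = 0.25/(log₁₀[9.69e-06/3.7 + 5.74/5299^0.9])² = 0.25/(log₁₀[2.62e-06 + 0.00255])² = 0.25/(-2.592)² = 0.0372.
Darcy-Weisbach: ΔP = f(L/D)(ρV²/2) = 0.0372·(990/0.227)·(993·0.0197²/2) = 0.0372·4361·0.1927 = 31.26 Pa.
Head loss h_f = ΔP/(ρg) = 31.26/(993·9.81) = 0.00321 m.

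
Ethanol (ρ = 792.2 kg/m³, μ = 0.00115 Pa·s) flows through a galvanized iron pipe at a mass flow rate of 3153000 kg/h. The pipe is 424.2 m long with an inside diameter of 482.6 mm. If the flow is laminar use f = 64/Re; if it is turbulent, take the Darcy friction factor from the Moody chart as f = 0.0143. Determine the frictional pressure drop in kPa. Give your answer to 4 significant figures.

ΔP ≈ 181.9 kPa

ṁ = 3153000 kg/h = 3153000/3600 = 875.8 kg/s.
A = πD²/4 = π(0.4826)²/4 = 0.1829 m²; mean velocity V = ṁ/(ρA) = 875.8/(792.2 · 0.1829) = 6.044 m/s.
Reynolds number Re = ρVD/μ = 792.2 · 6.044 · 0.4826 / 0.00115 = 2.009e+06.
Re > 4000 → turbulent; use the Moody-chart value f = 0.0143.
Darcy-Weisbach: ΔP = f(L/D)(ρV²/2) = 0.0143·(424.2/0.4826)·(792.2·6.044²/2) = 0.0143·879·1.447e+04 = 1.819e+05 Pa.
ΔP = 1.819e+05 Pa = 181.9 kPa.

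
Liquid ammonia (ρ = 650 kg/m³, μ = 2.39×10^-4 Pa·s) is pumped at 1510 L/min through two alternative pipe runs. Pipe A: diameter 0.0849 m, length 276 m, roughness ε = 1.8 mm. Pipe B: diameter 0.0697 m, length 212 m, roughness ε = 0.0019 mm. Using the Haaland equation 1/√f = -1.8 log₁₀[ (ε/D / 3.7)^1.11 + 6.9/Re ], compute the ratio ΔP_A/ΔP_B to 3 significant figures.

ΔP_A/ΔP_B ≈ 2.06

Pipe A: V = Q/A = 0.02517/0.005661 = 4.445 m/s; Re = 1.026e+06; ε/D = 0.0212; Haaland → f = 0.04988; ΔP_A = f(L/D)(ρV²/2) = 1.041e+06 Pa.
Pipe B: V = Q/A = 0.02517/0.003816 = 6.596 m/s; Re = 1.25e+06; ε/D = 2.73e-05; Haaland → f = 0.01176; ΔP_B = f(L/D)(ρV²/2) = 5.057e+05 Pa.
ΔP_A/ΔP_B = 1.041e+06/5.057e+05 = 2.06.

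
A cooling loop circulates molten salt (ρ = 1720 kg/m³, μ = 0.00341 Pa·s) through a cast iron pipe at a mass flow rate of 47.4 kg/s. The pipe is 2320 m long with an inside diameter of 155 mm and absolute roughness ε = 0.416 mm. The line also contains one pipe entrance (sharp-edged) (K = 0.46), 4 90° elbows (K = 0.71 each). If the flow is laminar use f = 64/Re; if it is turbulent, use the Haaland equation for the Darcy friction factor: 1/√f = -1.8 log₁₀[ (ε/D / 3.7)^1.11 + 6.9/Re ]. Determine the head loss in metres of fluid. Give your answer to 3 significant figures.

A = πD²/4 = π(0.155)²/4 = 0.01887 m²; mean velocity V = ṁ/(ρA) = 47.4/(1720 · 0.01887) = 1.46 m/s.
Reynolds number Re = ρVD/μ = 1720 · 1.46 · 0.155 / 0.00341 = 1.142e+05.
Re > 4000 → turbulent. Relative roughness ε/D = 0.000416/0.155 = 0.00268. Haaland: 1/√f = -1.8 log₁₀[(0.00268/3.7)^1.11 + 6.9/1.142e+05] = -1.8 log₁₀[0.000328 + 6.04e-05] = 6.14, so f = 0.02652.
Total minor-loss coefficient ΣK = 1·0.46 + 4·0.71 = 3.3.
ΔP = [f·L/D + ΣK]·(ρV²/2) = [0.02652·2320/0.155 + 3.3]·(1720·1.46²/2) = [397 + 3.3]·1834 = 7.343e+05 Pa.
Head loss h_f = ΔP/(ρg) = 7.343e+05/(1720·9.81) = 43.5 m.

h_f ≈ 43.5 m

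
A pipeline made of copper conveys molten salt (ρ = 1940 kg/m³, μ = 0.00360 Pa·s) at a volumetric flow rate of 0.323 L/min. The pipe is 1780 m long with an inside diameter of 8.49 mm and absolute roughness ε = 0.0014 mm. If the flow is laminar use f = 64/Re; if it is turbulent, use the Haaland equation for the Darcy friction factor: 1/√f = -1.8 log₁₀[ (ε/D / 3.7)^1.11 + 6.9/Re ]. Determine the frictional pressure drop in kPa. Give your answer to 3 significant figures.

Q = 0.323 L/min = 0.323/60000 = 5.383e-06 m³/s.
Cross-sectional area A = πD²/4 = π(0.00849)²/4 = 5.661e-05 m²; mean velocity V = Q/A = 5.383e-06/5.661e-05 = 0.09509 m/s.
Reynolds number Re = ρVD/μ = 1940 · 0.09509 · 0.00849 / 0.0036 = 435.1.
Re < 2300 → laminar flow, so f = 64/Re = 64/435.1 = 0.1471 (the turbulent correlation is not needed).
Darcy-Weisbach: ΔP = f(L/D)(ρV²/2) = 0.1471·(1780/0.00849)·(1940·0.09509²/2) = 0.1471·2.097e+05·8.771 = 2.705e+05 Pa.
ΔP = 2.705e+05 Pa = 271 kPa.

ΔP ≈ 271 kPa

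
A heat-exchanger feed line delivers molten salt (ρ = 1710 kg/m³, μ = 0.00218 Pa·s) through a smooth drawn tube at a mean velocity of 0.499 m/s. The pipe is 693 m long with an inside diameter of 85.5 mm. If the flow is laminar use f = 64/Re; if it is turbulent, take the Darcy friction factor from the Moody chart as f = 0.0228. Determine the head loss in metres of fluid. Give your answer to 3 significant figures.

Reynolds number Re = ρVD/μ = 1710 · 0.499 · 0.0855 / 0.00218 = 3.347e+04.
Re > 4000 → turbulent; use the Moody-chart value f = 0.0228.
Darcy-Weisbach: ΔP = f(L/D)(ρV²/2) = 0.0228·(693/0.0855)·(1710·0.499²/2) = 0.0228·8105·212.9 = 3.934e+04 Pa.
Head loss h_f = ΔP/(ρg) = 3.934e+04/(1710·9.81) = 2.35 m.

h_f ≈ 2.35 m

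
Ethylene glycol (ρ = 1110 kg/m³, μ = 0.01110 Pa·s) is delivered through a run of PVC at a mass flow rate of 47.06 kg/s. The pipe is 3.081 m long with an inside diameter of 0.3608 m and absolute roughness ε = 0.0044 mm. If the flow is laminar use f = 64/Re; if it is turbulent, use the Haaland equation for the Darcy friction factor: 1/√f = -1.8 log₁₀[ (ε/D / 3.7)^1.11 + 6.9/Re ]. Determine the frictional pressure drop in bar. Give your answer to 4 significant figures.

ΔP ≈ 2.261×10^-4 bar

A = πD²/4 = π(0.3608)²/4 = 0.1022 m²; mean velocity V = ṁ/(ρA) = 47.06/(1110 · 0.1022) = 0.4147 m/s.
Reynolds number Re = ρVD/μ = 1110 · 0.4147 · 0.3608 / 0.0111 = 1.496e+04.
Re > 4000 → turbulent. Relative roughness ε/D = 4.4e-06/0.3608 = 1.22e-05. Haaland: 1/√f = -1.8 log₁₀[(1.22e-05/3.7)^1.11 + 6.9/1.496e+04] = -1.8 log₁₀[8.22e-07 + 0.000461] = 6.004, so f = 0.02774.
Darcy-Weisbach: ΔP = f(L/D)(ρV²/2) = 0.02774·(3.081/0.3608)·(1110·0.4147²/2) = 0.02774·8.539·95.43 = 22.61 Pa.
ΔP = 22.61 Pa = 2.261×10^-4 bar.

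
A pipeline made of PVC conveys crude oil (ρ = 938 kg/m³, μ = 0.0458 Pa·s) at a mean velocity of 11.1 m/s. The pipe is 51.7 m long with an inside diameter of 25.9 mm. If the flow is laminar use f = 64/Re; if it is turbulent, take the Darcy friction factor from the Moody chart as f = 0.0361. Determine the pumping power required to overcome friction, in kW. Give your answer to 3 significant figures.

P ≈ 24.4 kW

Reynolds number Re = ρVD/μ = 938 · 11.1 · 0.0259 / 0.0458 = 5888.
Re > 4000 → turbulent; use the Moody-chart value f = 0.0361.
Darcy-Weisbach: ΔP = f(L/D)(ρV²/2) = 0.0361·(51.7/0.0259)·(938·11.1²/2) = 0.0361·1996·5.779e+04 = 4.164e+06 Pa.
Q = V·A = 11.1·0.0005269 = 0.005848 m³/s.
Pumping power P = QΔP = 0.005848·4.164e+06 = 24350 W = 24.4 kW.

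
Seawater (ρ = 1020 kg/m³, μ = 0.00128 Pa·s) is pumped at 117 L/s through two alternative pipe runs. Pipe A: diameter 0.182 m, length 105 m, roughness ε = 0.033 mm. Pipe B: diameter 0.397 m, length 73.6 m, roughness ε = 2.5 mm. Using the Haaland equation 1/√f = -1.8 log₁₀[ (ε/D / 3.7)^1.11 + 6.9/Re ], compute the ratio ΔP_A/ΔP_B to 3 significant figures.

ΔP_A/ΔP_B ≈ 31.7

Pipe A: V = Q/A = 0.117/0.02602 = 4.497 m/s; Re = 6.523e+05; ε/D = 0.000181; Haaland → f = 0.01479; ΔP_A = f(L/D)(ρV²/2) = 8.802e+04 Pa.
Pipe B: V = Q/A = 0.117/0.1238 = 0.9452 m/s; Re = 2.99e+05; ε/D = 0.0063; Haaland → f = 0.03292; ΔP_B = f(L/D)(ρV²/2) = 2781 Pa.
ΔP_A/ΔP_B = 8.802e+04/2781 = 31.7.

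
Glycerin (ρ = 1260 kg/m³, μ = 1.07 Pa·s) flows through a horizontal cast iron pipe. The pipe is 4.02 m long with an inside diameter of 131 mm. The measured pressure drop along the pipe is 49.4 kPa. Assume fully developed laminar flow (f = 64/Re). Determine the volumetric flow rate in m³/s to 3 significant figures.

For laminar flow, f = 64/Re with Re = ρVD/μ, so Darcy-Weisbach reduces to ΔP = 32μLV/D². Solving for V: V = ΔP·D²/(32μL) = 4.94e+04·(0.131)²/(32·1.07·4.02) = 6.159 m/s.
Check: Re = ρVD/μ = 1260·6.159·0.131/1.07 = 950.1 < 2300, so the laminar assumption holds.
Q = V·A = 6.159·(π/4·0.131²) = 0.08301 m³/s = 0.0830 m³/s.

Q ≈ 0.0830 m³/s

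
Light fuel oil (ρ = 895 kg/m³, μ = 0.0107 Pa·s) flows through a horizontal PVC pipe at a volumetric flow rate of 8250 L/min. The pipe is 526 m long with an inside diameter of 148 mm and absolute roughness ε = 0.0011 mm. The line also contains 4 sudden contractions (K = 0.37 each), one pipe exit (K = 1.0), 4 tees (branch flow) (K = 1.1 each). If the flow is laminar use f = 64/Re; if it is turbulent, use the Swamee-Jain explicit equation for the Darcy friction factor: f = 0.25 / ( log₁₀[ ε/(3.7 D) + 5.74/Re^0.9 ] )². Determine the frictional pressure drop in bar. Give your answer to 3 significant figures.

ΔP ≈ 20.2 bar

Q = 8250 L/min = 8250/60000 = 0.1375 m³/s.
Cross-sectional area A = πD²/4 = π(0.148)²/4 = 0.0172 m²; mean velocity V = Q/A = 0.1375/0.0172 = 7.993 m/s.
Reynolds number Re = ρVD/μ = 895 · 7.993 · 0.148 / 0.0107 = 9.894e+04.
Re > 4000 → turbulent. Relative roughness ε/D = 1.1e-06/0.148 = 7.43e-06. Swamee-Jain: f = 0.25/(log₁₀[7.43e-06/3.7 + 5.74/9.894e+04^0.9])² = 0.25/(log₁₀[2.01e-06 + 0.000183])² = 0.25/(-3.732)² = 0.01795.
Total minor-loss coefficient ΣK = 4·0.37 + 1·1 + 4·1.1 = 6.88.
ΔP = [f·L/D + ΣK]·(ρV²/2) = [0.01795·526/0.148 + 6.88]·(895·7.993²/2) = [63.79 + 6.88]·2.859e+04 = 2.02e+06 Pa.
ΔP = 2.02e+06 Pa = 20.2 bar.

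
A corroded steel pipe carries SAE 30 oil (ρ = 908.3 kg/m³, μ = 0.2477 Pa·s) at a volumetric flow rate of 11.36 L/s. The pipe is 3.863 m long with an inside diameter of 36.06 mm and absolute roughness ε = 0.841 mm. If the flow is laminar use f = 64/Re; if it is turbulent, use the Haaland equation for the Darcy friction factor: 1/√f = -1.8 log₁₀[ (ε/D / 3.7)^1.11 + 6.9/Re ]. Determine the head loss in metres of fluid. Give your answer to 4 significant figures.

h_f ≈ 29.40 m

Q = 11.36 L/s = 11.36/1000 = 0.01136 m³/s.
Cross-sectional area A = πD²/4 = π(0.03606)²/4 = 0.001021 m²; mean velocity V = Q/A = 0.01136/0.001021 = 11.12 m/s.
Reynolds number Re = ρVD/μ = 908.3 · 11.12 · 0.03606 / 0.248 = 1471.
Re < 2300 → laminar flow, so f = 64/Re = 64/1471 = 0.04351 (the turbulent correlation is not needed).
Darcy-Weisbach: ΔP = f(L/D)(ρV²/2) = 0.04351·(3.863/0.03606)·(908.3·11.12²/2) = 0.04351·107.1·5.619e+04 = 2.619e+05 Pa.
Head loss h_f = ΔP/(ρg) = 2.619e+05/(908.3·9.81) = 29.40 m.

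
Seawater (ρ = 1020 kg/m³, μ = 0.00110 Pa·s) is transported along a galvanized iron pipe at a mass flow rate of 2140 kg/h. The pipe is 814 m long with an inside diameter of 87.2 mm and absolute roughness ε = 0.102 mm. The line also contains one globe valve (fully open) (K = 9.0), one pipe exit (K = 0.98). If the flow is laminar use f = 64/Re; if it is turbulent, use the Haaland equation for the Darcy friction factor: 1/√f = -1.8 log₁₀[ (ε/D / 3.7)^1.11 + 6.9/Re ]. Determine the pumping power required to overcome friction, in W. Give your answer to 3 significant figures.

ṁ = 2140 kg/h = 2140/3600 = 0.5944 kg/s.
A = πD²/4 = π(0.0872)²/4 = 0.005972 m²; mean velocity V = ṁ/(ρA) = 0.5944/(1020 · 0.005972) = 0.09759 m/s.
Reynolds number Re = ρVD/μ = 1020 · 0.09759 · 0.0872 / 0.0011 = 7891.
Re > 4000 → turbulent. Relative roughness ε/D = 0.000102/0.0872 = 0.00117. Haaland: 1/√f = -1.8 log₁₀[(0.00117/3.7)^1.11 + 6.9/7891] = -1.8 log₁₀[0.00013 + 0.000874] = 5.396, so f = 0.03434.
Total minor-loss coefficient ΣK = 1·9 + 1·0.98 = 9.98.
ΔP = [f·L/D + ΣK]·(ρV²/2) = [0.03434·814/0.0872 + 9.98]·(1020·0.09759²/2) = [320.6 + 9.98]·4.857 = 1605 Pa.
Q = ṁ/ρ = 0.5944/1020 = 0.0005828 m³/s.
Pumping power P = QΔP = 0.0005828·1605 = 0.9356 W = 0.936 W.

P ≈ 0.936 W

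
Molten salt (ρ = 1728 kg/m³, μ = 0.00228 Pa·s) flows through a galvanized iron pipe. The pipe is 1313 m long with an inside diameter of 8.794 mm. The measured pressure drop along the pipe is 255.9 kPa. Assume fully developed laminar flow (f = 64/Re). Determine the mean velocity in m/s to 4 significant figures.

V ≈ 0.2066 m/s

For laminar flow, f = 64/Re with Re = ρVD/μ, so Darcy-Weisbach reduces to ΔP = 32μLV/D². Solving for V: V = ΔP·D²/(32μL) = 2.559e+05·(0.008794)²/(32·0.00228·1313) = 0.2066 m/s.
Check: Re = ρVD/μ = 1728·0.2066·0.008794/0.00228 = 1377 < 2300, so the laminar assumption holds.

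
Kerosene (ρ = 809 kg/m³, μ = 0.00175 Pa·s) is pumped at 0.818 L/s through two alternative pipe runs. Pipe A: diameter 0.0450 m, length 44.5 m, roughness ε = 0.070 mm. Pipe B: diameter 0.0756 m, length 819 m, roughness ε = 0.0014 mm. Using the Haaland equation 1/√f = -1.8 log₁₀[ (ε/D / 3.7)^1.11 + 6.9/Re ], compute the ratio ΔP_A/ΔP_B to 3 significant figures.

ΔP_A/ΔP_B ≈ 0.672

Pipe A: V = Q/A = 0.000818/0.00159 = 0.5143 m/s; Re = 1.07e+04; ε/D = 0.00156; Haaland → f = 0.03245; ΔP_A = f(L/D)(ρV²/2) = 3433 Pa.
Pipe B: V = Q/A = 0.000818/0.004489 = 0.1822 m/s; Re = 6369; ε/D = 1.85e-05; Haaland → f = 0.03512; ΔP_B = f(L/D)(ρV²/2) = 5110 Pa.
ΔP_A/ΔP_B = 3433/5110 = 0.672.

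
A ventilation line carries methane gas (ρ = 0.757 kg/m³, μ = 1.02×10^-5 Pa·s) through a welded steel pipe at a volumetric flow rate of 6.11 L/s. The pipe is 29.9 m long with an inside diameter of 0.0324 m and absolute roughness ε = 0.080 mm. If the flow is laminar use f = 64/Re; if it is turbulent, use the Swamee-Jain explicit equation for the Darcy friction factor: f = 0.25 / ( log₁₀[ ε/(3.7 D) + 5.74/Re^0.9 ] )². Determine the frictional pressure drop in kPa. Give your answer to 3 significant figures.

Q = 6.11 L/s = 6.11/1000 = 0.00611 m³/s.
Cross-sectional area A = πD²/4 = π(0.0324)²/4 = 0.0008245 m²; mean velocity V = Q/A = 0.00611/0.0008245 = 7.411 m/s.
Reynolds number Re = ρVD/μ = 0.757 · 7.411 · 0.0324 / 1.02e-05 = 1.782e+04.
Re > 4000 → turbulent. Relative roughness ε/D = 8e-05/0.0324 = 0.00247. Swamee-Jain: f = 0.25/(log₁₀[0.00247/3.7 + 5.74/1.782e+04^0.9])² = 0.25/(log₁₀[0.000667 + 0.000857])² = 0.25/(-2.817)² = 0.03151.
Darcy-Weisbach: ΔP = f(L/D)(ρV²/2) = 0.03151·(29.9/0.0324)·(0.757·7.411²/2) = 0.03151·922.8·20.79 = 604.4 Pa.
ΔP = 604.4 Pa = 0.604 kPa.

ΔP ≈ 0.604 kPa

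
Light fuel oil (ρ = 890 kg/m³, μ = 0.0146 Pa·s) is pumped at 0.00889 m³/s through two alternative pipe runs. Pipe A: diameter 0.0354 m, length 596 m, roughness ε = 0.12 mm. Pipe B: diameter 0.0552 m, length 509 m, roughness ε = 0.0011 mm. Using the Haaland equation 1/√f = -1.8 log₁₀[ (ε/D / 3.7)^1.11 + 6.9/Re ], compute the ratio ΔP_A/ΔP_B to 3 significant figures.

Pipe A: V = Q/A = 0.00889/0.0009842 = 9.032 m/s; Re = 1.949e+04; ε/D = 0.00339; Haaland → f = 0.03194; ΔP_A = f(L/D)(ρV²/2) = 1.952e+07 Pa.
Pipe B: V = Q/A = 0.00889/0.002393 = 3.715 m/s; Re = 1.25e+04; ε/D = 1.99e-05; Haaland → f = 0.0291; ΔP_B = f(L/D)(ρV²/2) = 1.648e+06 Pa.
ΔP_A/ΔP_B = 1.952e+07/1.648e+06 = 11.8.

ΔP_A/ΔP_B ≈ 11.8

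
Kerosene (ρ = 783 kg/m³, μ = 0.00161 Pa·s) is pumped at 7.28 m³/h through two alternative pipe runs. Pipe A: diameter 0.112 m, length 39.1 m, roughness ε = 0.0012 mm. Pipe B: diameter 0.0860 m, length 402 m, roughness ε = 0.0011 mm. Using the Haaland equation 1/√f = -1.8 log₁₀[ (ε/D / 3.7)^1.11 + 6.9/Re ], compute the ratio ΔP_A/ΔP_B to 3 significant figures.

Pipe A: V = Q/A = 0.002022/0.009852 = 0.2053 m/s; Re = 1.118e+04; ε/D = 1.07e-05; Haaland → f = 0.02997; ΔP_A = f(L/D)(ρV²/2) = 172.6 Pa.
Pipe B: V = Q/A = 0.002022/0.005809 = 0.3481 m/s; Re = 1.456e+04; ε/D = 1.28e-05; Haaland → f = 0.02794; ΔP_B = f(L/D)(ρV²/2) = 6197 Pa.
ΔP_A/ΔP_B = 172.6/6197 = 0.0278.

ΔP_A/ΔP_B ≈ 0.0278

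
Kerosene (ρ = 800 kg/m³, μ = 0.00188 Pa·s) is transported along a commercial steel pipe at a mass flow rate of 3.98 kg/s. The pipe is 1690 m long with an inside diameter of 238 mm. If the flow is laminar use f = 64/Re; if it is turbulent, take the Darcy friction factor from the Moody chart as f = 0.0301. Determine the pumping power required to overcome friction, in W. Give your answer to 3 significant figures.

P ≈ 5.32 W

A = πD²/4 = π(0.238)²/4 = 0.04449 m²; mean velocity V = ṁ/(ρA) = 3.98/(800 · 0.04449) = 0.1118 m/s.
Reynolds number Re = ρVD/μ = 800 · 0.1118 · 0.238 / 0.00188 = 1.133e+04.
Re > 4000 → turbulent; use the Moody-chart value f = 0.0301.
Darcy-Weisbach: ΔP = f(L/D)(ρV²/2) = 0.0301·(1690/0.238)·(800·0.1118²/2) = 0.0301·7101·5.002 = 1069 Pa.
Q = ṁ/ρ = 3.98/800 = 0.004975 m³/s.
Pumping power P = QΔP = 0.004975·1069 = 5.319 W = 5.32 W.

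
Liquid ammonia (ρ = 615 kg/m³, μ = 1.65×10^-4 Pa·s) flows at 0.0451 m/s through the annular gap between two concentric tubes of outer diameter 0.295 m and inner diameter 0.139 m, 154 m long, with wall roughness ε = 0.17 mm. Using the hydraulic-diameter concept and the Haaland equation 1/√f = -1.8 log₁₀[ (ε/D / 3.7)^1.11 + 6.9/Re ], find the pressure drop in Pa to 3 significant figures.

ΔP ≈ 16.3 Pa

Hydraulic diameter D_h = 4A/P = D_o - D_i = 0.295 - 0.139 = 0.156 m.
Re = ρVD_h/μ = 615·0.0451·0.156/0.000165 = 2.622e+04.
ε/D_h = 0.00017/0.156 = 0.00109; Haaland gives 1/√f = -1.8 log₁₀[0.00012+0.000263] = 6.149, so f = 0.02645.
ΔP = f(L/D_h)(ρV²/2) = 0.02645·154/0.156·0.6255 = 16.33 Pa.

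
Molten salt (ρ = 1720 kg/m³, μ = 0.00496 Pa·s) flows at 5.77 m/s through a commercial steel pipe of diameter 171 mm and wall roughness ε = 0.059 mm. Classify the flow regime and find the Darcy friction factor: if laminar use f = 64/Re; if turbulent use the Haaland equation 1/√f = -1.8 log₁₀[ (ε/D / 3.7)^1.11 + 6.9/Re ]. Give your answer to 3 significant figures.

f ≈ 0.0169

Re = ρVD/μ = 1720·5.77·0.171/0.00496 = 3.422e+05.
Re > 4000 → turbulent. ε/D = 5.9e-05/0.171 = 0.000345; Haaland: 1/√f = -1.8 log₁₀[3.36e-05 + 2.02e-05] = 7.685, so f = 0.01693.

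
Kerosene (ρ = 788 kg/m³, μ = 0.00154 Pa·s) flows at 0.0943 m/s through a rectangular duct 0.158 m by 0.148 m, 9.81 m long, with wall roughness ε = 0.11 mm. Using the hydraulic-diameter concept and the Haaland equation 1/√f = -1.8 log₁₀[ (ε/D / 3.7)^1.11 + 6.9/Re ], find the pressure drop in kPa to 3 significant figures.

ΔP ≈ 0.00774 kPa

Hydraulic diameter D_h = 4A/P = 4·(0.158·0.148)/(2·(0.158+0.148)) = 0.09354/0.612 = 0.1528 m.
Re = ρVD_h/μ = 788·0.0943·0.1528/0.00154 = 7375.
ε/D_h = 0.00011/0.1528 = 0.00072; Haaland gives 1/√f = -1.8 log₁₀[7.6e-05+0.000936] = 5.391, so f = 0.03441.
ΔP = f(L/D_h)(ρV²/2) = 0.03441·9.81/0.1528·3.504 = 7.738 Pa.
ΔP = 0.00774 kPa.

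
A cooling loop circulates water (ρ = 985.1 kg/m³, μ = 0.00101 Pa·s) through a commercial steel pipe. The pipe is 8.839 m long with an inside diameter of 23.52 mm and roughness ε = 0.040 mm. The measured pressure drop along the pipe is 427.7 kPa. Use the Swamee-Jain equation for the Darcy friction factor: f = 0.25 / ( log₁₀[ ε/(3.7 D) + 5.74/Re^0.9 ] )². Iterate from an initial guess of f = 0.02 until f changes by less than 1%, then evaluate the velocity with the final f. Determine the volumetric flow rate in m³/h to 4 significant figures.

Rearranging Darcy-Weisbach: V = √(2·ΔP·D/(f·L·ρ)). With ε/D = 4e-05/0.02352 = 0.0017, iterate starting from f = 0.02:
  f = 0.02 → V = √(2·4.277e+05·0.02352/(0.02·8.839·985.1)) = 10.75 m/s; Re = ρVD/μ = 2.466e+05; f → 0.02342
  f = 0.02342 → V = 9.933 m/s; Re = 2.279e+05; f → 0.02348
Converged (Δf/f < 1%). With the final f = 0.02348: V = √(2·4.277e+05·0.02352/(0.02348·8.839·985.1)) = 9.919 m/s.
Q = V·A = 9.919·(π/4·0.02352²) = 0.00431 m³/s = 15.51 m³/h.

Q ≈ 15.51 m³/h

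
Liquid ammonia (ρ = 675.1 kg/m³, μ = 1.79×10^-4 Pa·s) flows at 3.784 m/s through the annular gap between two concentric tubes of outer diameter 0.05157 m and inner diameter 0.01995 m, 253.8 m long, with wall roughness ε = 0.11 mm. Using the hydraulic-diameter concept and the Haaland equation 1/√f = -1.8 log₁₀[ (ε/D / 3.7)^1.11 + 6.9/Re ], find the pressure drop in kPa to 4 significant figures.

ΔP ≈ 1070 kPa

Hydraulic diameter D_h = 4A/P = D_o - D_i = 0.05157 - 0.01995 = 0.03162 m.
Re = ρVD_h/μ = 675.1·3.784·0.03162/0.000179 = 4.513e+05.
ε/D_h = 0.00011/0.03162 = 0.00348; Haaland gives 1/√f = -1.8 log₁₀[0.000437+1.53e-05] = 6.021, so f = 0.02759.
ΔP = f(L/D_h)(ρV²/2) = 0.02759·253.8/0.03162·4833 = 1.07e+06 Pa.
ΔP = 1070 kPa.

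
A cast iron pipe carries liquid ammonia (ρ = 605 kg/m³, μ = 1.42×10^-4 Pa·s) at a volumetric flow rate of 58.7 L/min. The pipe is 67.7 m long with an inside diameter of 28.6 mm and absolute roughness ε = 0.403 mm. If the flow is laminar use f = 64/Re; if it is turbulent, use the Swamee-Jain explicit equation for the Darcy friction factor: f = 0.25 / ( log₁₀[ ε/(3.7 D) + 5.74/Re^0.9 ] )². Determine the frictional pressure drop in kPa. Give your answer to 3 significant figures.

ΔP ≈ 71.6 kPa

Q = 58.7 L/min = 58.7/60000 = 0.0009783 m³/s.
Cross-sectional area A = πD²/4 = π(0.0286)²/4 = 0.0006424 m²; mean velocity V = Q/A = 0.0009783/0.0006424 = 1.523 m/s.
Reynolds number Re = ρVD/μ = 605 · 1.523 · 0.0286 / 0.000142 = 1.856e+05.
Re > 4000 → turbulent. Relative roughness ε/D = 0.000403/0.0286 = 0.0141. Swamee-Jain: f = 0.25/(log₁₀[0.0141/3.7 + 5.74/1.856e+05^0.9])² = 0.25/(log₁₀[0.00381 + 0.000104])² = 0.25/(-2.408)² = 0.04313.
Darcy-Weisbach: ΔP = f(L/D)(ρV²/2) = 0.04313·(67.7/0.0286)·(605·1.523²/2) = 0.04313·2367·701.5 = 7.163e+04 Pa.
ΔP = 7.163e+04 Pa = 71.6 kPa.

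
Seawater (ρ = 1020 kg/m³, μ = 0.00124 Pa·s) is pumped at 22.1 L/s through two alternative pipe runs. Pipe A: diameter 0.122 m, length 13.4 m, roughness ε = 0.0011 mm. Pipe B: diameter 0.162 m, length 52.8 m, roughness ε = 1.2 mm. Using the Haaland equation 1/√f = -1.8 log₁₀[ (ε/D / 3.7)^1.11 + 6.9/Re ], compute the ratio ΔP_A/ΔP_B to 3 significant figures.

ΔP_A/ΔP_B ≈ 0.472

Pipe A: V = Q/A = 0.0221/0.01169 = 1.891 m/s; Re = 1.897e+05; ε/D = 9.02e-06; Haaland → f = 0.01571; ΔP_A = f(L/D)(ρV²/2) = 3145 Pa.
Pipe B: V = Q/A = 0.0221/0.02061 = 1.072 m/s; Re = 1.429e+05; ε/D = 0.00741; Haaland → f = 0.03487; ΔP_B = f(L/D)(ρV²/2) = 6663 Pa.
ΔP_A/ΔP_B = 3145/6663 = 0.472.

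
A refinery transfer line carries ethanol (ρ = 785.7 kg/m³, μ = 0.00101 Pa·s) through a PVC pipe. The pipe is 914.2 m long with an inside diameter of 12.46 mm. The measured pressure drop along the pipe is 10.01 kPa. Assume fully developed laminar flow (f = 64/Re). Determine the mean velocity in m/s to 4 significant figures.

V ≈ 0.05260 m/s

For laminar flow, f = 64/Re with Re = ρVD/μ, so Darcy-Weisbach reduces to ΔP = 32μLV/D². Solving for V: V = ΔP·D²/(32μL) = 1.001e+04·(0.01246)²/(32·0.00101·914.2) = 0.0526 m/s.
Check: Re = ρVD/μ = 785.7·0.0526·0.01246/0.00101 = 509.8 < 2300, so the laminar assumption holds.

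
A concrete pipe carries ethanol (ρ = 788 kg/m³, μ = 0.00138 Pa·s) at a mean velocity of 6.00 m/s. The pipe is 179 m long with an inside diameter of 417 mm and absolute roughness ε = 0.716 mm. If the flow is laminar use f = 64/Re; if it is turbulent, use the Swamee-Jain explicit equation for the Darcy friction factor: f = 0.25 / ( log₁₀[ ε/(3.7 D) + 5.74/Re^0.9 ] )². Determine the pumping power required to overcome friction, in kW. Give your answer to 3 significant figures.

P ≈ 113 kW

Reynolds number Re = ρVD/μ = 788 · 6 · 0.417 / 0.00138 = 1.429e+06.
Re > 4000 → turbulent. Relative roughness ε/D = 0.000716/0.417 = 0.00172. Swamee-Jain: f = 0.25/(log₁₀[0.00172/3.7 + 5.74/1.429e+06^0.9])² = 0.25/(log₁₀[0.000464 + 1.66e-05])² = 0.25/(-3.318)² = 0.02271.
Darcy-Weisbach: ΔP = f(L/D)(ρV²/2) = 0.02271·(179/0.417)·(788·6²/2) = 0.02271·429.3·1.418e+04 = 1.382e+05 Pa.
Q = V·A = 6·0.1366 = 0.8194 m³/s.
Pumping power P = QΔP = 0.8194·1.382e+05 = 113300 W = 113 kW.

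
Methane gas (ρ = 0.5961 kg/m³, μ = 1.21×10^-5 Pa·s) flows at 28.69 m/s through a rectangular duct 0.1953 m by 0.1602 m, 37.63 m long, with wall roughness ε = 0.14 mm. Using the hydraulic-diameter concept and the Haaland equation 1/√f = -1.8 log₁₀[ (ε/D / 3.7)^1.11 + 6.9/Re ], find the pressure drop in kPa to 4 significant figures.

ΔP ≈ 1.038 kPa

Hydraulic diameter D_h = 4A/P = 4·(0.1953·0.1602)/(2·(0.1953+0.1602)) = 0.1251/0.711 = 0.176 m.
Re = ρVD_h/μ = 0.5961·28.69·0.176/1.21e-05 = 2.488e+05.
ε/D_h = 0.00014/0.176 = 0.000795; Haaland gives 1/√f = -1.8 log₁₀[8.49e-05+2.77e-05] = 7.107, so f = 0.0198.
ΔP = f(L/D_h)(ρV²/2) = 0.0198·37.63/0.176·245.3 = 1038 Pa.
ΔP = 1.038 kPa.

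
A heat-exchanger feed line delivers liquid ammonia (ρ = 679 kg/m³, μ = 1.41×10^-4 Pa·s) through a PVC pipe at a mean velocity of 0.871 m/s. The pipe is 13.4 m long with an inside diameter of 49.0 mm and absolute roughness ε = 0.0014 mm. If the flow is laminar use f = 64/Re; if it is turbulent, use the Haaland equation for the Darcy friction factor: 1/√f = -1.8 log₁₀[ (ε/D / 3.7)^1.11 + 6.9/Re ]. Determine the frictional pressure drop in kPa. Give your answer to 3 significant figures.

Reynolds number Re = ρVD/μ = 679 · 0.871 · 0.049 / 0.000141 = 2.055e+05.
Re > 4000 → turbulent. Relative roughness ε/D = 1.4e-06/0.049 = 2.86e-05. Haaland: 1/√f = -1.8 log₁₀[(2.86e-05/3.7)^1.11 + 6.9/2.055e+05] = -1.8 log₁₀[2.12e-06 + 3.36e-05] = 8.005, so f = 0.0156.
Darcy-Weisbach: ΔP = f(L/D)(ρV²/2) = 0.0156·(13.4/0.049)·(679·0.871²/2) = 0.0156·273.5·257.6 = 1099 Pa.
ΔP = 1099 Pa = 1.10 kPa.

ΔP ≈ 1.10 kPa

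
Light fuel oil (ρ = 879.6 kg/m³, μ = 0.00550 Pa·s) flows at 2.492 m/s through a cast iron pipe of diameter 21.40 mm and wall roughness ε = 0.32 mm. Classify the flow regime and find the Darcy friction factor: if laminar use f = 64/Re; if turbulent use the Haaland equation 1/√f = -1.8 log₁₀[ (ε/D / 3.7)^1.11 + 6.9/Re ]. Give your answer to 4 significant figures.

f ≈ 0.04856

Re = ρVD/μ = 879.6·2.492·0.0214/0.0055 = 8529.
Re > 4000 → turbulent. ε/D = 0.00032/0.0214 = 0.015; Haaland: 1/√f = -1.8 log₁₀[0.0022 + 0.000809] = 4.538, so f = 0.04856.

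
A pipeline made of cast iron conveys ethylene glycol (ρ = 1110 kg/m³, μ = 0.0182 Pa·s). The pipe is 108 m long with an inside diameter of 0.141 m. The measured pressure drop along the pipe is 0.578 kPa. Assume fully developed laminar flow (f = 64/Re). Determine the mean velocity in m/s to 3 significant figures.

V ≈ 0.183 m/s

For laminar flow, f = 64/Re with Re = ρVD/μ, so Darcy-Weisbach reduces to ΔP = 32μLV/D². Solving for V: V = ΔP·D²/(32μL) = 578·(0.141)²/(32·0.0182·108) = 0.1827 m/s.
Check: Re = ρVD/μ = 1110·0.1827·0.141/0.0182 = 1571 < 2300, so the laminar assumption holds.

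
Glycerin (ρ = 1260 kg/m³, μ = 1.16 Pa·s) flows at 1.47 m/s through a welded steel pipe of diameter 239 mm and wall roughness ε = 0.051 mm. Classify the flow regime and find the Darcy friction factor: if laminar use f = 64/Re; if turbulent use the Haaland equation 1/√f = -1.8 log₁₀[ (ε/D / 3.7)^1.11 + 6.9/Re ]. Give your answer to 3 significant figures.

Re = ρVD/μ = 1260·1.47·0.239/1.16 = 381.6.
Re < 2300 → laminar, so f = 64/Re = 0.1677 (roughness is irrelevant in laminar flow).

f ≈ 0.168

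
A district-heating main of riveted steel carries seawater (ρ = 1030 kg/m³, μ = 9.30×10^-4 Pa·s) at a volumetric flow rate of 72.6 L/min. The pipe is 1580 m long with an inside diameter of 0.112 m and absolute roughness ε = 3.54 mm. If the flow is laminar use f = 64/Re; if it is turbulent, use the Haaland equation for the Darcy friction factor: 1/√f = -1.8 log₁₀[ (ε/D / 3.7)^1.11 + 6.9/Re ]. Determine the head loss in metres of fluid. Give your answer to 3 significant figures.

h_f ≈ 0.656 m

Q = 72.6 L/min = 72.6/60000 = 0.00121 m³/s.
Cross-sectional area A = πD²/4 = π(0.112)²/4 = 0.009852 m²; mean velocity V = Q/A = 0.00121/0.009852 = 0.1228 m/s.
Reynolds number Re = ρVD/μ = 1030 · 0.1228 · 0.112 / 0.00093 = 1.523e+04.
Re > 4000 → turbulent. Relative roughness ε/D = 0.00354/0.112 = 0.0316. Haaland: 1/√f = -1.8 log₁₀[(0.0316/3.7)^1.11 + 6.9/1.523e+04] = -1.8 log₁₀[0.00506 + 0.000453] = 4.066, so f = 0.0605.
Darcy-Weisbach: ΔP = f(L/D)(ρV²/2) = 0.0605·(1580/0.112)·(1030·0.1228²/2) = 0.0605·1.411e+04·7.768 = 6630 Pa.
Head loss h_f = ΔP/(ρg) = 6630/(1030·9.81) = 0.656 m.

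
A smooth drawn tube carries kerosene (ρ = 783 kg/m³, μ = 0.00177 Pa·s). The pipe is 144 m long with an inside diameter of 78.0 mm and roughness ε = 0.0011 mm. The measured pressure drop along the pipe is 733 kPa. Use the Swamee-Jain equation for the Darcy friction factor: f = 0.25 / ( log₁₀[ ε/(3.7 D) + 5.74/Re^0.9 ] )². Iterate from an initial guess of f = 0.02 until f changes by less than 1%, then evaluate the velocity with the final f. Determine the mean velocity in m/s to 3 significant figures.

V ≈ 8.32 m/s

Rearranging Darcy-Weisbach: V = √(2·ΔP·D/(f·L·ρ)). With ε/D = 1.1e-06/0.078 = 1.41e-05, iterate starting from f = 0.02:
  f = 0.02 → V = √(2·7.33e+05·0.078/(0.02·144·783)) = 7.121 m/s; Re = ρVD/μ = 2.457e+05; f → 0.01507
  f = 0.01507 → V = 8.202 m/s; Re = 2.83e+05; f → 0.01469
  f = 0.01469 → V = 8.308 m/s; Re = 2.867e+05; f → 0.01466
Converged (Δf/f < 1%). With the final f = 0.01466: V = √(2·7.33e+05·0.078/(0.01466·144·783)) = 8.318 m/s.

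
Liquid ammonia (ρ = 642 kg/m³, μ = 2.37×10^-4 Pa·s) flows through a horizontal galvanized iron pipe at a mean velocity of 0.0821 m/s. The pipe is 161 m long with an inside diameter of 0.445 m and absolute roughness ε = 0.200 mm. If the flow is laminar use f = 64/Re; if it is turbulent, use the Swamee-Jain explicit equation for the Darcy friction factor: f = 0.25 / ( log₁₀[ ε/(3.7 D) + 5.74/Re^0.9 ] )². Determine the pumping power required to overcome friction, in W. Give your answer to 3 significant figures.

P ≈ 0.202 W

Reynolds number Re = ρVD/μ = 642 · 0.0821 · 0.445 / 0.000237 = 9.897e+04.
Re > 4000 → turbulent. Relative roughness ε/D = 0.0002/0.445 = 0.000449. Swamee-Jain: f = 0.25/(log₁₀[0.000449/3.7 + 5.74/9.897e+04^0.9])² = 0.25/(log₁₀[0.000121 + 0.000183])² = 0.25/(-3.516)² = 0.02022.
Darcy-Weisbach: ΔP = f(L/D)(ρV²/2) = 0.02022·(161/0.445)·(642·0.0821²/2) = 0.02022·361.8·2.164 = 15.83 Pa.
Q = V·A = 0.0821·0.1555 = 0.01277 m³/s.
Pumping power P = QΔP = 0.01277·15.83 = 0.2021 W = 0.202 W.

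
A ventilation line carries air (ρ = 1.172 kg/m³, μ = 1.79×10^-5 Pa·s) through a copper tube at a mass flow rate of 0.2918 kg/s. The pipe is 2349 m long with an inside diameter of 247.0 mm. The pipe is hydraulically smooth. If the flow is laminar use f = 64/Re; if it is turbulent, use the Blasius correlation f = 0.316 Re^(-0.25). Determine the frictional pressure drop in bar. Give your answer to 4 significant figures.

ΔP ≈ 0.02793 bar

A = πD²/4 = π(0.247)²/4 = 0.04792 m²; mean velocity V = ṁ/(ρA) = 0.2918/(1.172 · 0.04792) = 5.196 m/s.
Reynolds number Re = ρVD/μ = 1.172 · 5.196 · 0.247 / 1.79e-05 = 8.403e+04.
Re > 4000 → turbulent. Smooth-pipe (Blasius): f = 0.316 Re^(-0.25) = 0.316/(8.403e+04)^0.25 = 0.01856.
Darcy-Weisbach: ΔP = f(L/D)(ρV²/2) = 0.01856·(2349/0.247)·(1.172·5.196²/2) = 0.01856·9510·15.82 = 2793 Pa.
ΔP = 2793 Pa = 0.02793 bar.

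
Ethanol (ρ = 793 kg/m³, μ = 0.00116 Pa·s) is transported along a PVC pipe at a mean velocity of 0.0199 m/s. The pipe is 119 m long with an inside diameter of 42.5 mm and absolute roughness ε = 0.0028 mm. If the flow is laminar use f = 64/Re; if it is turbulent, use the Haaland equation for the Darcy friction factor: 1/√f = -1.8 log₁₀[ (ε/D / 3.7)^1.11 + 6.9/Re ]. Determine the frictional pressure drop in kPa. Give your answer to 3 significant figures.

ΔP ≈ 0.0487 kPa

Reynolds number Re = ρVD/μ = 793 · 0.0199 · 0.0425 / 0.00116 = 578.2.
Re < 2300 → laminar flow, so f = 64/Re = 64/578.2 = 0.1107 (the turbulent correlation is not needed).
Darcy-Weisbach: ΔP = f(L/D)(ρV²/2) = 0.1107·(119/0.0425)·(793·0.0199²/2) = 0.1107·2800·0.157 = 48.67 Pa.
ΔP = 48.67 Pa = 0.0487 kPa.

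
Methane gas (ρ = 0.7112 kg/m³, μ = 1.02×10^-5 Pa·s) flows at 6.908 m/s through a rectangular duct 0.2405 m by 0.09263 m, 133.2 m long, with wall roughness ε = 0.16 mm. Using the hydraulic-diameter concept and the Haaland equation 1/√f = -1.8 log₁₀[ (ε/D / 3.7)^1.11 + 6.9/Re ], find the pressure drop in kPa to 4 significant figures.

Hydraulic diameter D_h = 4A/P = 4·(0.2405·0.09263)/(2·(0.2405+0.09263)) = 0.08911/0.6663 = 0.1337 m.
Re = ρVD_h/μ = 0.7112·6.908·0.1337/1.02e-05 = 6.442e+04.
ε/D_h = 0.00016/0.1337 = 0.0012; Haaland gives 1/√f = -1.8 log₁₀[0.000134+0.000107] = 6.513, so f = 0.02357.
ΔP = f(L/D_h)(ρV²/2) = 0.02357·133.2/0.1337·16.97 = 398.4 Pa.
ΔP = 0.3984 kPa.

ΔP ≈ 0.3984 kPa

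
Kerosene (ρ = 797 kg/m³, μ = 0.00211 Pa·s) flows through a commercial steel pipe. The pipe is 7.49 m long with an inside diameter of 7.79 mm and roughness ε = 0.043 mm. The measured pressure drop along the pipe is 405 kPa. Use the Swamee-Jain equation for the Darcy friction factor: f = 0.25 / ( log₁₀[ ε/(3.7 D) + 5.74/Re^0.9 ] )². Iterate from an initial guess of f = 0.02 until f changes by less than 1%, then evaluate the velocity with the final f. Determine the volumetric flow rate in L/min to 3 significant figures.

Q ≈ 15.4 L/min

Rearranging Darcy-Weisbach: V = √(2·ΔP·D/(f·L·ρ)). With ε/D = 4.3e-05/0.00779 = 0.00552, iterate starting from f = 0.02:
  f = 0.02 → V = √(2·4.05e+05·0.00779/(0.02·7.49·797)) = 7.27 m/s; Re = ρVD/μ = 2.139e+04; f → 0.0355
  f = 0.0355 → V = 5.457 m/s; Re = 1.606e+04; f → 0.03659
  f = 0.03659 → V = 5.375 m/s; Re = 1.581e+04; f → 0.03666
Converged (Δf/f < 1%). With the final f = 0.03666: V = √(2·4.05e+05·0.00779/(0.03666·7.49·797)) = 5.37 m/s.
Q = V·A = 5.37·(π/4·0.00779²) = 0.0002559 m³/s = 15.4 L/min.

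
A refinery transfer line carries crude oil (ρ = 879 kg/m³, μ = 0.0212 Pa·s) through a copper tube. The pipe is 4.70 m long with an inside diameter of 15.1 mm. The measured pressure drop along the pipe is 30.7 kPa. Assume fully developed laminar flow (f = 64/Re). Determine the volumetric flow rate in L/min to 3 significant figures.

For laminar flow, f = 64/Re with Re = ρVD/μ, so Darcy-Weisbach reduces to ΔP = 32μLV/D². Solving for V: V = ΔP·D²/(32μL) = 3.07e+04·(0.0151)²/(32·0.0212·4.7) = 2.195 m/s.
Check: Re = ρVD/μ = 879·2.195·0.0151/0.0212 = 1374 < 2300, so the laminar assumption holds.
Q = V·A = 2.195·(π/4·0.0151²) = 0.0003931 m³/s = 23.6 L/min.

Q ≈ 23.6 L/min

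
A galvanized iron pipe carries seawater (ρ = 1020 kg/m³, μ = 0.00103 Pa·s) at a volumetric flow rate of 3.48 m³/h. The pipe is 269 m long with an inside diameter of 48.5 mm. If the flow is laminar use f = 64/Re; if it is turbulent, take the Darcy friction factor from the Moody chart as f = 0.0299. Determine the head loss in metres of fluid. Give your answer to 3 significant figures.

h_f ≈ 2.31 m

Q = 3.48 m³/h = 3.48/3600 = 0.0009667 m³/s.
Cross-sectional area A = πD²/4 = π(0.0485)²/4 = 0.001847 m²; mean velocity V = Q/A = 0.0009667/0.001847 = 0.5232 m/s.
Reynolds number Re = ρVD/μ = 1020 · 0.5232 · 0.0485 / 0.00103 = 2.513e+04.
Re > 4000 → turbulent; use the Moody-chart value f = 0.0299.
Darcy-Weisbach: ΔP = f(L/D)(ρV²/2) = 0.0299·(269/0.0485)·(1020·0.5232²/2) = 0.0299·5546·139.6 = 2.316e+04 Pa.
Head loss h_f = ΔP/(ρg) = 2.316e+04/(1020·9.81) = 2.31 m.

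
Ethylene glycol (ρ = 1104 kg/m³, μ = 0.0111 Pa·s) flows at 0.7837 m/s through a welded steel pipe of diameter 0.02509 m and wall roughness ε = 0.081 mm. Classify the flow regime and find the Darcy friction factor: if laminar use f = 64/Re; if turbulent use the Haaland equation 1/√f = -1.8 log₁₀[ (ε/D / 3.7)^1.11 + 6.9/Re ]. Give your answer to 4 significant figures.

Re = ρVD/μ = 1104·0.7837·0.02509/0.0111 = 1956.
Re < 2300 → laminar, so f = 64/Re = 0.03273 (roughness is irrelevant in laminar flow).

f ≈ 0.03273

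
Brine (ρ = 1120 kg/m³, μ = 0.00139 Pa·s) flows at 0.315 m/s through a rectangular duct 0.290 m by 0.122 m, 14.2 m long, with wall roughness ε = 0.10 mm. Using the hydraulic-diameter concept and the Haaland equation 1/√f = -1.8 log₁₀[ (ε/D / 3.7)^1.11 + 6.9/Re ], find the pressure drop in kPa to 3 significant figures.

ΔP ≈ 0.106 kPa

Hydraulic diameter D_h = 4A/P = 4·(0.29·0.122)/(2·(0.29+0.122)) = 0.1415/0.824 = 0.1717 m.
Re = ρVD_h/μ = 1120·0.315·0.1717/0.00139 = 4.359e+04.
ε/D_h = 0.0001/0.1717 = 0.000582; Haaland gives 1/√f = -1.8 log₁₀[6.01e-05+0.000158] = 6.59, so f = 0.02303.
ΔP = f(L/D_h)(ρV²/2) = 0.02303·14.2/0.1717·55.57 = 105.8 Pa.
ΔP = 0.106 kPa.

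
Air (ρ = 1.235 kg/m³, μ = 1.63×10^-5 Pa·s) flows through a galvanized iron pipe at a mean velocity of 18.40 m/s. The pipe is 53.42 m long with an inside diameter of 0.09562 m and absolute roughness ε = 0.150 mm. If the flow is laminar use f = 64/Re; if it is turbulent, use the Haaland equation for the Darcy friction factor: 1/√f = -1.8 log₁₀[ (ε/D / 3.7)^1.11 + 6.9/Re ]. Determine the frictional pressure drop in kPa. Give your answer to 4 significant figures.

ΔP ≈ 2.730 kPa

Reynolds number Re = ρVD/μ = 1.235 · 18.4 · 0.09562 / 1.63e-05 = 1.333e+05.
Re > 4000 → turbulent. Relative roughness ε/D = 0.00015/0.09562 = 0.00157. Haaland: 1/√f = -1.8 log₁₀[(0.00157/3.7)^1.11 + 6.9/1.333e+05] = -1.8 log₁₀[0.00018 + 5.18e-05] = 6.541, so f = 0.02337.
Darcy-Weisbach: ΔP = f(L/D)(ρV²/2) = 0.02337·(53.42/0.09562)·(1.235·18.4²/2) = 0.02337·558.7·209.1 = 2730 Pa.
ΔP = 2730 Pa = 2.730 kPa.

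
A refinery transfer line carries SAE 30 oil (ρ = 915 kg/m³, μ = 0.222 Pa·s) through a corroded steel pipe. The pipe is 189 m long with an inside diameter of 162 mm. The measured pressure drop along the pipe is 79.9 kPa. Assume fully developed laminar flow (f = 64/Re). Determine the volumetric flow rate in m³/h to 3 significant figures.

Q ≈ 116 m³/h

For laminar flow, f = 64/Re with Re = ρVD/μ, so Darcy-Weisbach reduces to ΔP = 32μLV/D². Solving for V: V = ΔP·D²/(32μL) = 7.99e+04·(0.162)²/(32·0.222·189) = 1.562 m/s.
Check: Re = ρVD/μ = 915·1.562·0.162/0.222 = 1043 < 2300, so the laminar assumption holds.
Q = V·A = 1.562·(π/4·0.162²) = 0.03219 m³/s = 116 m³/h.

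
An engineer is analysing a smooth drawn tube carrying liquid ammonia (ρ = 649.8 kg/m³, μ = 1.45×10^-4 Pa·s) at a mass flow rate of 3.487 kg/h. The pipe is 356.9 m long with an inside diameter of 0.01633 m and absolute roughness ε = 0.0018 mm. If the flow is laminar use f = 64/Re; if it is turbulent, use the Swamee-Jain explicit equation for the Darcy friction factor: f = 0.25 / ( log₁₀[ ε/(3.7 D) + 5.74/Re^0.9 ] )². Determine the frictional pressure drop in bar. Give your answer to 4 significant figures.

ΔP ≈ 4.420×10^-4 bar

ṁ = 3.487 kg/h = 3.487/3600 = 0.0009686 kg/s.
A = πD²/4 = π(0.01633)²/4 = 0.0002094 m²; mean velocity V = ṁ/(ρA) = 0.0009686/(649.8 · 0.0002094) = 0.007117 m/s.
Reynolds number Re = ρVD/μ = 649.8 · 0.007117 · 0.01633 / 0.000145 = 520.8.
Re < 2300 → laminar flow, so f = 64/Re = 64/520.8 = 0.1229 (the turbulent correlation is not needed).
Darcy-Weisbach: ΔP = f(L/D)(ρV²/2) = 0.1229·(356.9/0.01633)·(649.8·0.007117²/2) = 0.1229·2.186e+04·0.01646 = 44.2 Pa.
ΔP = 44.2 Pa = 4.420×10^-4 bar.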